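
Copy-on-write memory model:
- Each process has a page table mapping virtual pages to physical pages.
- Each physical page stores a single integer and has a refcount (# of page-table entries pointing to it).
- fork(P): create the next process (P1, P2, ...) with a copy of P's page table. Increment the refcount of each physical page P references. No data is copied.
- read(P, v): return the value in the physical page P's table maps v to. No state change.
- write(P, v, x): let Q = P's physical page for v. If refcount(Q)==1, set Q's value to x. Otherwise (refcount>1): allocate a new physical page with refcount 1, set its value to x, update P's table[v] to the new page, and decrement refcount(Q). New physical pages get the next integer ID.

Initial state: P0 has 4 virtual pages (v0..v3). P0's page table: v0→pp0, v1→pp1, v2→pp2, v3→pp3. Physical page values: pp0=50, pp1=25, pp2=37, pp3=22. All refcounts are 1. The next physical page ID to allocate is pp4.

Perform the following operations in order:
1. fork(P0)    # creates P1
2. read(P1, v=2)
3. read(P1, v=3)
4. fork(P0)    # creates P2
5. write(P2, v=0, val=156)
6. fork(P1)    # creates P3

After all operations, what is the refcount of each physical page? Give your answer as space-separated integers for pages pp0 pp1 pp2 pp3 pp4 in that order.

Op 1: fork(P0) -> P1. 4 ppages; refcounts: pp0:2 pp1:2 pp2:2 pp3:2
Op 2: read(P1, v2) -> 37. No state change.
Op 3: read(P1, v3) -> 22. No state change.
Op 4: fork(P0) -> P2. 4 ppages; refcounts: pp0:3 pp1:3 pp2:3 pp3:3
Op 5: write(P2, v0, 156). refcount(pp0)=3>1 -> COPY to pp4. 5 ppages; refcounts: pp0:2 pp1:3 pp2:3 pp3:3 pp4:1
Op 6: fork(P1) -> P3. 5 ppages; refcounts: pp0:3 pp1:4 pp2:4 pp3:4 pp4:1

Answer: 3 4 4 4 1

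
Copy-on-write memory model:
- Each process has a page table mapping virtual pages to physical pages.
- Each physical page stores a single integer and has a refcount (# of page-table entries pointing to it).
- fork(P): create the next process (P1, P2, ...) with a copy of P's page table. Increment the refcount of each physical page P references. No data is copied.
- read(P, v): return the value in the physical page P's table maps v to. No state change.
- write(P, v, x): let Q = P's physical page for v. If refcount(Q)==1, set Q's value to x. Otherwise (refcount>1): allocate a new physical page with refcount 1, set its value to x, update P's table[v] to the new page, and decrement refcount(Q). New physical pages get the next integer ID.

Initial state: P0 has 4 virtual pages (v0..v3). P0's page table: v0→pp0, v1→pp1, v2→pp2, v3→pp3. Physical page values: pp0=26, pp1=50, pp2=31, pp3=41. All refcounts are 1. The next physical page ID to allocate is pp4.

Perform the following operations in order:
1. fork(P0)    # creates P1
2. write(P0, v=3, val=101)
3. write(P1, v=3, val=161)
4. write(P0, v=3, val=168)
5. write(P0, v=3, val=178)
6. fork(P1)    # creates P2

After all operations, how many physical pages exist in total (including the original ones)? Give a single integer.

Answer: 5

Derivation:
Op 1: fork(P0) -> P1. 4 ppages; refcounts: pp0:2 pp1:2 pp2:2 pp3:2
Op 2: write(P0, v3, 101). refcount(pp3)=2>1 -> COPY to pp4. 5 ppages; refcounts: pp0:2 pp1:2 pp2:2 pp3:1 pp4:1
Op 3: write(P1, v3, 161). refcount(pp3)=1 -> write in place. 5 ppages; refcounts: pp0:2 pp1:2 pp2:2 pp3:1 pp4:1
Op 4: write(P0, v3, 168). refcount(pp4)=1 -> write in place. 5 ppages; refcounts: pp0:2 pp1:2 pp2:2 pp3:1 pp4:1
Op 5: write(P0, v3, 178). refcount(pp4)=1 -> write in place. 5 ppages; refcounts: pp0:2 pp1:2 pp2:2 pp3:1 pp4:1
Op 6: fork(P1) -> P2. 5 ppages; refcounts: pp0:3 pp1:3 pp2:3 pp3:2 pp4:1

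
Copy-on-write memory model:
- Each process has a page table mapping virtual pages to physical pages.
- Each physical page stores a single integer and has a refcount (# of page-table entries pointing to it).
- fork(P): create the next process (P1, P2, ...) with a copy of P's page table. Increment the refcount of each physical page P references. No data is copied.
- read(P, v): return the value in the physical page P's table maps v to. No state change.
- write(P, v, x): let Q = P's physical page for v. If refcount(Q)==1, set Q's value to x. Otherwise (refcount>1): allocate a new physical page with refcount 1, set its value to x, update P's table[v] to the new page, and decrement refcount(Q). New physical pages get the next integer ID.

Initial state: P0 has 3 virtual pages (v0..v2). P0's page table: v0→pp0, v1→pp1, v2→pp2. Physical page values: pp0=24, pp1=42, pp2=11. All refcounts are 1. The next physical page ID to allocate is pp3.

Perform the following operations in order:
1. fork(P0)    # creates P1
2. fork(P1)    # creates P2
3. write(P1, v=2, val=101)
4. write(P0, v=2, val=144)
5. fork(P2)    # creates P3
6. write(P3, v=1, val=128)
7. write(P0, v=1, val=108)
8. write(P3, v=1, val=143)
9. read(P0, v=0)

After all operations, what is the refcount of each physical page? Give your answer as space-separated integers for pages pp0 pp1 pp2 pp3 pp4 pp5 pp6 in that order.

Answer: 4 2 2 1 1 1 1

Derivation:
Op 1: fork(P0) -> P1. 3 ppages; refcounts: pp0:2 pp1:2 pp2:2
Op 2: fork(P1) -> P2. 3 ppages; refcounts: pp0:3 pp1:3 pp2:3
Op 3: write(P1, v2, 101). refcount(pp2)=3>1 -> COPY to pp3. 4 ppages; refcounts: pp0:3 pp1:3 pp2:2 pp3:1
Op 4: write(P0, v2, 144). refcount(pp2)=2>1 -> COPY to pp4. 5 ppages; refcounts: pp0:3 pp1:3 pp2:1 pp3:1 pp4:1
Op 5: fork(P2) -> P3. 5 ppages; refcounts: pp0:4 pp1:4 pp2:2 pp3:1 pp4:1
Op 6: write(P3, v1, 128). refcount(pp1)=4>1 -> COPY to pp5. 6 ppages; refcounts: pp0:4 pp1:3 pp2:2 pp3:1 pp4:1 pp5:1
Op 7: write(P0, v1, 108). refcount(pp1)=3>1 -> COPY to pp6. 7 ppages; refcounts: pp0:4 pp1:2 pp2:2 pp3:1 pp4:1 pp5:1 pp6:1
Op 8: write(P3, v1, 143). refcount(pp5)=1 -> write in place. 7 ppages; refcounts: pp0:4 pp1:2 pp2:2 pp3:1 pp4:1 pp5:1 pp6:1
Op 9: read(P0, v0) -> 24. No state change.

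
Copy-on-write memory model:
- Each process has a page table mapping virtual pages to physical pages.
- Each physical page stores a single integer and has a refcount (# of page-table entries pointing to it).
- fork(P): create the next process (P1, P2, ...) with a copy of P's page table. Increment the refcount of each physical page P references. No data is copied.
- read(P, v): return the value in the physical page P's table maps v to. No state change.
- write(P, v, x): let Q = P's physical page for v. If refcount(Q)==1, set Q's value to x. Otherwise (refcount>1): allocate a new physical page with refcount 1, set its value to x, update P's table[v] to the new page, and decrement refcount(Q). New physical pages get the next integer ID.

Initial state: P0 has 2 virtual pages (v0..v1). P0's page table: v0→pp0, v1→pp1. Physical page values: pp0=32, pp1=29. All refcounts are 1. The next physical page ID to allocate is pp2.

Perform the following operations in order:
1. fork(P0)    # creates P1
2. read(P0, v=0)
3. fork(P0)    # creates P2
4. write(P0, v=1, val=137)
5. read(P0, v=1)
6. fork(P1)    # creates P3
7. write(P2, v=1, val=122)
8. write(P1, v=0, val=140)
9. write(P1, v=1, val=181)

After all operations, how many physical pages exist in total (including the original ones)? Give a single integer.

Op 1: fork(P0) -> P1. 2 ppages; refcounts: pp0:2 pp1:2
Op 2: read(P0, v0) -> 32. No state change.
Op 3: fork(P0) -> P2. 2 ppages; refcounts: pp0:3 pp1:3
Op 4: write(P0, v1, 137). refcount(pp1)=3>1 -> COPY to pp2. 3 ppages; refcounts: pp0:3 pp1:2 pp2:1
Op 5: read(P0, v1) -> 137. No state change.
Op 6: fork(P1) -> P3. 3 ppages; refcounts: pp0:4 pp1:3 pp2:1
Op 7: write(P2, v1, 122). refcount(pp1)=3>1 -> COPY to pp3. 4 ppages; refcounts: pp0:4 pp1:2 pp2:1 pp3:1
Op 8: write(P1, v0, 140). refcount(pp0)=4>1 -> COPY to pp4. 5 ppages; refcounts: pp0:3 pp1:2 pp2:1 pp3:1 pp4:1
Op 9: write(P1, v1, 181). refcount(pp1)=2>1 -> COPY to pp5. 6 ppages; refcounts: pp0:3 pp1:1 pp2:1 pp3:1 pp4:1 pp5:1

Answer: 6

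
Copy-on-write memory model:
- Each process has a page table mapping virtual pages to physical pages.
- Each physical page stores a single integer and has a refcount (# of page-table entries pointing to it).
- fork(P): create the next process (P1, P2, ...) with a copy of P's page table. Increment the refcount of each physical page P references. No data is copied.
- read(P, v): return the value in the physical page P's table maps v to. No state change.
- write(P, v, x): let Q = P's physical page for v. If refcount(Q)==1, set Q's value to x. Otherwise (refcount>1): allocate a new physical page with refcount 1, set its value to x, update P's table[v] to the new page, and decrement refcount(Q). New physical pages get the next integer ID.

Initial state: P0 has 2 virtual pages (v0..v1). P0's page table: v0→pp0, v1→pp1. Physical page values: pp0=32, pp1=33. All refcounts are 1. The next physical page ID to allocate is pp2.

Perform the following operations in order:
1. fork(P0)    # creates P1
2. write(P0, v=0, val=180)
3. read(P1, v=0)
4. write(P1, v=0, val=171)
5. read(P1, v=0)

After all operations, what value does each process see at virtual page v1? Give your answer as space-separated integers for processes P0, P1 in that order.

Op 1: fork(P0) -> P1. 2 ppages; refcounts: pp0:2 pp1:2
Op 2: write(P0, v0, 180). refcount(pp0)=2>1 -> COPY to pp2. 3 ppages; refcounts: pp0:1 pp1:2 pp2:1
Op 3: read(P1, v0) -> 32. No state change.
Op 4: write(P1, v0, 171). refcount(pp0)=1 -> write in place. 3 ppages; refcounts: pp0:1 pp1:2 pp2:1
Op 5: read(P1, v0) -> 171. No state change.
P0: v1 -> pp1 = 33
P1: v1 -> pp1 = 33

Answer: 33 33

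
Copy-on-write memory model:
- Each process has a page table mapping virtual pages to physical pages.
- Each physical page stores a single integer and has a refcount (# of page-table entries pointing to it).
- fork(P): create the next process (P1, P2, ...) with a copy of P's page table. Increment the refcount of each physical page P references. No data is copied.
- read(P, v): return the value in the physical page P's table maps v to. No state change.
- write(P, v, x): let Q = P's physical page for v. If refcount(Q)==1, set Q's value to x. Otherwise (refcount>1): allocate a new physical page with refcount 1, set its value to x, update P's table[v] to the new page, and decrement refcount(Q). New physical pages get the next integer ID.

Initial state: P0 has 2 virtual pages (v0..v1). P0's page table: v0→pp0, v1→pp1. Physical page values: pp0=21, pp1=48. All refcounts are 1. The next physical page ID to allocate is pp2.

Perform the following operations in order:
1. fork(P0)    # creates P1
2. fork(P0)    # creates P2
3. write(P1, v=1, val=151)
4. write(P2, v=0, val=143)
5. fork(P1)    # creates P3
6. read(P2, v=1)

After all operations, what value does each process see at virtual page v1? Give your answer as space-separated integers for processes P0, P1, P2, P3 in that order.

Answer: 48 151 48 151

Derivation:
Op 1: fork(P0) -> P1. 2 ppages; refcounts: pp0:2 pp1:2
Op 2: fork(P0) -> P2. 2 ppages; refcounts: pp0:3 pp1:3
Op 3: write(P1, v1, 151). refcount(pp1)=3>1 -> COPY to pp2. 3 ppages; refcounts: pp0:3 pp1:2 pp2:1
Op 4: write(P2, v0, 143). refcount(pp0)=3>1 -> COPY to pp3. 4 ppages; refcounts: pp0:2 pp1:2 pp2:1 pp3:1
Op 5: fork(P1) -> P3. 4 ppages; refcounts: pp0:3 pp1:2 pp2:2 pp3:1
Op 6: read(P2, v1) -> 48. No state change.
P0: v1 -> pp1 = 48
P1: v1 -> pp2 = 151
P2: v1 -> pp1 = 48
P3: v1 -> pp2 = 151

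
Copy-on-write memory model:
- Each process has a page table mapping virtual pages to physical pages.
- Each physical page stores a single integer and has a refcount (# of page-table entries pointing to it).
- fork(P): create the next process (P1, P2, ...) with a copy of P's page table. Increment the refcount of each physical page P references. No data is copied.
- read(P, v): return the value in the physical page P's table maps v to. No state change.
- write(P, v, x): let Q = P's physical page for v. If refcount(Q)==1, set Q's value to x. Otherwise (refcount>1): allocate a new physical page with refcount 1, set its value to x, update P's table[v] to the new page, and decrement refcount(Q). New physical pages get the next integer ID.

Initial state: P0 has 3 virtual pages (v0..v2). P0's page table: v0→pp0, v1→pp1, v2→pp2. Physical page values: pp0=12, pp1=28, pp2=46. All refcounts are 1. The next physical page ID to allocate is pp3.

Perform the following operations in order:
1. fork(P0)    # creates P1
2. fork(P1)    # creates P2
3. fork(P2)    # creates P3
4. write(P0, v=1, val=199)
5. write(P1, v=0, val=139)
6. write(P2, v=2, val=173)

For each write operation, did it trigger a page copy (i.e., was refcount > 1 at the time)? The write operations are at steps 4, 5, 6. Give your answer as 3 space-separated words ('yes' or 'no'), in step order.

Op 1: fork(P0) -> P1. 3 ppages; refcounts: pp0:2 pp1:2 pp2:2
Op 2: fork(P1) -> P2. 3 ppages; refcounts: pp0:3 pp1:3 pp2:3
Op 3: fork(P2) -> P3. 3 ppages; refcounts: pp0:4 pp1:4 pp2:4
Op 4: write(P0, v1, 199). refcount(pp1)=4>1 -> COPY to pp3. 4 ppages; refcounts: pp0:4 pp1:3 pp2:4 pp3:1
Op 5: write(P1, v0, 139). refcount(pp0)=4>1 -> COPY to pp4. 5 ppages; refcounts: pp0:3 pp1:3 pp2:4 pp3:1 pp4:1
Op 6: write(P2, v2, 173). refcount(pp2)=4>1 -> COPY to pp5. 6 ppages; refcounts: pp0:3 pp1:3 pp2:3 pp3:1 pp4:1 pp5:1

yes yes yes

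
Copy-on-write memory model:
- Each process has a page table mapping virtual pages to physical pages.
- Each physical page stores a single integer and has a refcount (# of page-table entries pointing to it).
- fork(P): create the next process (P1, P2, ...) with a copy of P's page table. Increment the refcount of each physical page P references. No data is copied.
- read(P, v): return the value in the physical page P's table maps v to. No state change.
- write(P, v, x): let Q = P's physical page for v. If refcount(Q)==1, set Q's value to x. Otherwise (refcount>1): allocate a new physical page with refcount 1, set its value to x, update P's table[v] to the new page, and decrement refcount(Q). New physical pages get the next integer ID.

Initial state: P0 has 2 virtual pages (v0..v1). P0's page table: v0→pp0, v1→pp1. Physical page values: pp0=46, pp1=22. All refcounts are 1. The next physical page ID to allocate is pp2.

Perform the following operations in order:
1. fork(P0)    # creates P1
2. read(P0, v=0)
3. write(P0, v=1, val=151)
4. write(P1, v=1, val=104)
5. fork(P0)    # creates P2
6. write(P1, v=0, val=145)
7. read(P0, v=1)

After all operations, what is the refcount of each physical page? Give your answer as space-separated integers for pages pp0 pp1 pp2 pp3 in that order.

Op 1: fork(P0) -> P1. 2 ppages; refcounts: pp0:2 pp1:2
Op 2: read(P0, v0) -> 46. No state change.
Op 3: write(P0, v1, 151). refcount(pp1)=2>1 -> COPY to pp2. 3 ppages; refcounts: pp0:2 pp1:1 pp2:1
Op 4: write(P1, v1, 104). refcount(pp1)=1 -> write in place. 3 ppages; refcounts: pp0:2 pp1:1 pp2:1
Op 5: fork(P0) -> P2. 3 ppages; refcounts: pp0:3 pp1:1 pp2:2
Op 6: write(P1, v0, 145). refcount(pp0)=3>1 -> COPY to pp3. 4 ppages; refcounts: pp0:2 pp1:1 pp2:2 pp3:1
Op 7: read(P0, v1) -> 151. No state change.

Answer: 2 1 2 1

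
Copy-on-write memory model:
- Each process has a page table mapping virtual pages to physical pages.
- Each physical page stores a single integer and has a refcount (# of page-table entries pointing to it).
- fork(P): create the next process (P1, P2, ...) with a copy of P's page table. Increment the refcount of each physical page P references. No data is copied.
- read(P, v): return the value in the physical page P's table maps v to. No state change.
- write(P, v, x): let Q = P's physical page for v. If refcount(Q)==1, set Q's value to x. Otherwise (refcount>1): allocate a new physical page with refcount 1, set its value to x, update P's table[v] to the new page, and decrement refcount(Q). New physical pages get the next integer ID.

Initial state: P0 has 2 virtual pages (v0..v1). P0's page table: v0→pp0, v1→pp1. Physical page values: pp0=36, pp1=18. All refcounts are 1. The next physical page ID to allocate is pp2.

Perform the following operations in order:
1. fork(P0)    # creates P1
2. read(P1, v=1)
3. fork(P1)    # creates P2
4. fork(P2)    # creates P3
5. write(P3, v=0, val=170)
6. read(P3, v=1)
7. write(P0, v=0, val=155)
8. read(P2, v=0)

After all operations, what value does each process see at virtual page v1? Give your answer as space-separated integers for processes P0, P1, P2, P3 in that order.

Op 1: fork(P0) -> P1. 2 ppages; refcounts: pp0:2 pp1:2
Op 2: read(P1, v1) -> 18. No state change.
Op 3: fork(P1) -> P2. 2 ppages; refcounts: pp0:3 pp1:3
Op 4: fork(P2) -> P3. 2 ppages; refcounts: pp0:4 pp1:4
Op 5: write(P3, v0, 170). refcount(pp0)=4>1 -> COPY to pp2. 3 ppages; refcounts: pp0:3 pp1:4 pp2:1
Op 6: read(P3, v1) -> 18. No state change.
Op 7: write(P0, v0, 155). refcount(pp0)=3>1 -> COPY to pp3. 4 ppages; refcounts: pp0:2 pp1:4 pp2:1 pp3:1
Op 8: read(P2, v0) -> 36. No state change.
P0: v1 -> pp1 = 18
P1: v1 -> pp1 = 18
P2: v1 -> pp1 = 18
P3: v1 -> pp1 = 18

Answer: 18 18 18 18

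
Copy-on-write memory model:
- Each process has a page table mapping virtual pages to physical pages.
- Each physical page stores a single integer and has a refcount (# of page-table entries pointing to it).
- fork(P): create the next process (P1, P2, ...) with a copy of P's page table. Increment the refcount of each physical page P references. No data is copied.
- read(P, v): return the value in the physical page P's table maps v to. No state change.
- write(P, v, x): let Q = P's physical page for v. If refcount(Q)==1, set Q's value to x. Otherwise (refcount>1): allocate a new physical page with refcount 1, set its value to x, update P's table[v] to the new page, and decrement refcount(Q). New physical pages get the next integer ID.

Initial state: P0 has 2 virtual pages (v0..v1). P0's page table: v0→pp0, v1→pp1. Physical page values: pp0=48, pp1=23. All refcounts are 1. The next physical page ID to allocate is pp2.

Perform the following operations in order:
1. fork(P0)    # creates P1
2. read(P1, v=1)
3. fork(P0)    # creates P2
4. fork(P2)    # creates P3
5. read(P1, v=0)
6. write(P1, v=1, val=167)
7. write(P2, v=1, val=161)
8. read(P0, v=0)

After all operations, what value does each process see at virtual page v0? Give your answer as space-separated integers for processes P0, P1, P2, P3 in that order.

Answer: 48 48 48 48

Derivation:
Op 1: fork(P0) -> P1. 2 ppages; refcounts: pp0:2 pp1:2
Op 2: read(P1, v1) -> 23. No state change.
Op 3: fork(P0) -> P2. 2 ppages; refcounts: pp0:3 pp1:3
Op 4: fork(P2) -> P3. 2 ppages; refcounts: pp0:4 pp1:4
Op 5: read(P1, v0) -> 48. No state change.
Op 6: write(P1, v1, 167). refcount(pp1)=4>1 -> COPY to pp2. 3 ppages; refcounts: pp0:4 pp1:3 pp2:1
Op 7: write(P2, v1, 161). refcount(pp1)=3>1 -> COPY to pp3. 4 ppages; refcounts: pp0:4 pp1:2 pp2:1 pp3:1
Op 8: read(P0, v0) -> 48. No state change.
P0: v0 -> pp0 = 48
P1: v0 -> pp0 = 48
P2: v0 -> pp0 = 48
P3: v0 -> pp0 = 48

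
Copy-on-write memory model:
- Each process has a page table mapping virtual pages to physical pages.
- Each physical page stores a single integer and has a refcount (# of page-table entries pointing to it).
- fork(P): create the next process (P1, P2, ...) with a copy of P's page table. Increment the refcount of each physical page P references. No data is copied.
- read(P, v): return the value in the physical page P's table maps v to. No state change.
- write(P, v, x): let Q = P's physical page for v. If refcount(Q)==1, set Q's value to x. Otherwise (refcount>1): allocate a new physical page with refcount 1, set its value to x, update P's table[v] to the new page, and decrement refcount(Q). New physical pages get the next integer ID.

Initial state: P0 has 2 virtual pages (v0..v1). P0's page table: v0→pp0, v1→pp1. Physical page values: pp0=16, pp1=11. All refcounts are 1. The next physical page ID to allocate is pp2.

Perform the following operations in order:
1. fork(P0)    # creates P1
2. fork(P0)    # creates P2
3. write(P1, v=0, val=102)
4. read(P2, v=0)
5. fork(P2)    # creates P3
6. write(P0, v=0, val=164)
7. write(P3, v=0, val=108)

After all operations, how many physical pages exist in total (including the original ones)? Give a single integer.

Answer: 5

Derivation:
Op 1: fork(P0) -> P1. 2 ppages; refcounts: pp0:2 pp1:2
Op 2: fork(P0) -> P2. 2 ppages; refcounts: pp0:3 pp1:3
Op 3: write(P1, v0, 102). refcount(pp0)=3>1 -> COPY to pp2. 3 ppages; refcounts: pp0:2 pp1:3 pp2:1
Op 4: read(P2, v0) -> 16. No state change.
Op 5: fork(P2) -> P3. 3 ppages; refcounts: pp0:3 pp1:4 pp2:1
Op 6: write(P0, v0, 164). refcount(pp0)=3>1 -> COPY to pp3. 4 ppages; refcounts: pp0:2 pp1:4 pp2:1 pp3:1
Op 7: write(P3, v0, 108). refcount(pp0)=2>1 -> COPY to pp4. 5 ppages; refcounts: pp0:1 pp1:4 pp2:1 pp3:1 pp4:1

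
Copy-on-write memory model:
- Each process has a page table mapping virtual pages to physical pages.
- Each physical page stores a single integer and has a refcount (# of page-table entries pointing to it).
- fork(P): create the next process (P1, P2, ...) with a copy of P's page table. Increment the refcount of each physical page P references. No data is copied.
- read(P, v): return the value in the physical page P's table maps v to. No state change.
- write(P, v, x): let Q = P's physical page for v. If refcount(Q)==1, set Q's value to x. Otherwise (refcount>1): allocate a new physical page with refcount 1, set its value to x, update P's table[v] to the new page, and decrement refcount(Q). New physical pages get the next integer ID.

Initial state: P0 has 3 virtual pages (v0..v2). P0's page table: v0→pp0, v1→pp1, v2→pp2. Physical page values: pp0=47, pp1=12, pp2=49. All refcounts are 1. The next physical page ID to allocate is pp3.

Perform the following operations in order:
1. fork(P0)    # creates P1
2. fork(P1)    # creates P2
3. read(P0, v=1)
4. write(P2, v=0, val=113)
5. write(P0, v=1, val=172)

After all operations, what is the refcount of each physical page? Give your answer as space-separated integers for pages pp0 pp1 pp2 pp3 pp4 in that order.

Answer: 2 2 3 1 1

Derivation:
Op 1: fork(P0) -> P1. 3 ppages; refcounts: pp0:2 pp1:2 pp2:2
Op 2: fork(P1) -> P2. 3 ppages; refcounts: pp0:3 pp1:3 pp2:3
Op 3: read(P0, v1) -> 12. No state change.
Op 4: write(P2, v0, 113). refcount(pp0)=3>1 -> COPY to pp3. 4 ppages; refcounts: pp0:2 pp1:3 pp2:3 pp3:1
Op 5: write(P0, v1, 172). refcount(pp1)=3>1 -> COPY to pp4. 5 ppages; refcounts: pp0:2 pp1:2 pp2:3 pp3:1 pp4:1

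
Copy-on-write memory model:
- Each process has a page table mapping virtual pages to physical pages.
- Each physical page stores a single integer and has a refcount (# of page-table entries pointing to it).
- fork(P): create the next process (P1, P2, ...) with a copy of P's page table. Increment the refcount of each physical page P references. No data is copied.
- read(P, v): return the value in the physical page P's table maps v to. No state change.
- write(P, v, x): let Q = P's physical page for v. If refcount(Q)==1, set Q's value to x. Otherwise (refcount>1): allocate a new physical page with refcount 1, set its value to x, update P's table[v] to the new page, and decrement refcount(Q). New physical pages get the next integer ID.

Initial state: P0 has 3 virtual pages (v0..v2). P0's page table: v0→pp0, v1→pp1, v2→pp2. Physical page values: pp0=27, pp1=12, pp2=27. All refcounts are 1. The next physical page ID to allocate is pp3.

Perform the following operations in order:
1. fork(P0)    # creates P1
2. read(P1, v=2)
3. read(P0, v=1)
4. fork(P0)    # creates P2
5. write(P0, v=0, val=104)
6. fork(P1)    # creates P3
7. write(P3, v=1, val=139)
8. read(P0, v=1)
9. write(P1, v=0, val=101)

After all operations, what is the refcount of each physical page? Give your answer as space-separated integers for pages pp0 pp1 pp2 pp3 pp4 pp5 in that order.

Answer: 2 3 4 1 1 1

Derivation:
Op 1: fork(P0) -> P1. 3 ppages; refcounts: pp0:2 pp1:2 pp2:2
Op 2: read(P1, v2) -> 27. No state change.
Op 3: read(P0, v1) -> 12. No state change.
Op 4: fork(P0) -> P2. 3 ppages; refcounts: pp0:3 pp1:3 pp2:3
Op 5: write(P0, v0, 104). refcount(pp0)=3>1 -> COPY to pp3. 4 ppages; refcounts: pp0:2 pp1:3 pp2:3 pp3:1
Op 6: fork(P1) -> P3. 4 ppages; refcounts: pp0:3 pp1:4 pp2:4 pp3:1
Op 7: write(P3, v1, 139). refcount(pp1)=4>1 -> COPY to pp4. 5 ppages; refcounts: pp0:3 pp1:3 pp2:4 pp3:1 pp4:1
Op 8: read(P0, v1) -> 12. No state change.
Op 9: write(P1, v0, 101). refcount(pp0)=3>1 -> COPY to pp5. 6 ppages; refcounts: pp0:2 pp1:3 pp2:4 pp3:1 pp4:1 pp5:1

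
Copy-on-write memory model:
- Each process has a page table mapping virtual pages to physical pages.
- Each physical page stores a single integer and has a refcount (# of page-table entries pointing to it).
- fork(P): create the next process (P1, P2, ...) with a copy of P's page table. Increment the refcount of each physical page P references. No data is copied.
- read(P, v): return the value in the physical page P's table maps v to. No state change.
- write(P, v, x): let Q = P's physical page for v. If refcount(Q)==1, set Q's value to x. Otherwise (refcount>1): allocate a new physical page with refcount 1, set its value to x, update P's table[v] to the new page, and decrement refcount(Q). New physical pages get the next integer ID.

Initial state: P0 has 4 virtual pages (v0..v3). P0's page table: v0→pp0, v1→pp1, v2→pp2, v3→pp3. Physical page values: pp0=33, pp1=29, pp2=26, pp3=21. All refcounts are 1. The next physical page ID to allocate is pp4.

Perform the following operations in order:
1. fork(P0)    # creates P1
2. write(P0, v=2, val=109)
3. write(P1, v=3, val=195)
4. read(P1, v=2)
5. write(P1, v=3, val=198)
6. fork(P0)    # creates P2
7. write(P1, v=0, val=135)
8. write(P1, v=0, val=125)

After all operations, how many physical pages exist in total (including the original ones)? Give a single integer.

Op 1: fork(P0) -> P1. 4 ppages; refcounts: pp0:2 pp1:2 pp2:2 pp3:2
Op 2: write(P0, v2, 109). refcount(pp2)=2>1 -> COPY to pp4. 5 ppages; refcounts: pp0:2 pp1:2 pp2:1 pp3:2 pp4:1
Op 3: write(P1, v3, 195). refcount(pp3)=2>1 -> COPY to pp5. 6 ppages; refcounts: pp0:2 pp1:2 pp2:1 pp3:1 pp4:1 pp5:1
Op 4: read(P1, v2) -> 26. No state change.
Op 5: write(P1, v3, 198). refcount(pp5)=1 -> write in place. 6 ppages; refcounts: pp0:2 pp1:2 pp2:1 pp3:1 pp4:1 pp5:1
Op 6: fork(P0) -> P2. 6 ppages; refcounts: pp0:3 pp1:3 pp2:1 pp3:2 pp4:2 pp5:1
Op 7: write(P1, v0, 135). refcount(pp0)=3>1 -> COPY to pp6. 7 ppages; refcounts: pp0:2 pp1:3 pp2:1 pp3:2 pp4:2 pp5:1 pp6:1
Op 8: write(P1, v0, 125). refcount(pp6)=1 -> write in place. 7 ppages; refcounts: pp0:2 pp1:3 pp2:1 pp3:2 pp4:2 pp5:1 pp6:1

Answer: 7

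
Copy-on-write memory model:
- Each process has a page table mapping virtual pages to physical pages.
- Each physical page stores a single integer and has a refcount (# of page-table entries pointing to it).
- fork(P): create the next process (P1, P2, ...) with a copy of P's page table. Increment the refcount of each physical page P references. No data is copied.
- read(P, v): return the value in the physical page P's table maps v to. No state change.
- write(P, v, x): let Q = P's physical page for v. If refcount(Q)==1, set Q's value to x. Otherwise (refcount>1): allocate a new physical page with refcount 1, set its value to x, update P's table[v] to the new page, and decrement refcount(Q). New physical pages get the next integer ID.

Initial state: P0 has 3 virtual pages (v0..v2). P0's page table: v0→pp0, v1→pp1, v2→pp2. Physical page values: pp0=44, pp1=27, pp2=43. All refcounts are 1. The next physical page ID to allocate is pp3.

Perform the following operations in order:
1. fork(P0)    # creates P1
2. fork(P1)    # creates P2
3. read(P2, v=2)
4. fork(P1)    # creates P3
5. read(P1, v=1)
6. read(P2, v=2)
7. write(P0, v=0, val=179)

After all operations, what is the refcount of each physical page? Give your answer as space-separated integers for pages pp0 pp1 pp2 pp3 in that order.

Answer: 3 4 4 1

Derivation:
Op 1: fork(P0) -> P1. 3 ppages; refcounts: pp0:2 pp1:2 pp2:2
Op 2: fork(P1) -> P2. 3 ppages; refcounts: pp0:3 pp1:3 pp2:3
Op 3: read(P2, v2) -> 43. No state change.
Op 4: fork(P1) -> P3. 3 ppages; refcounts: pp0:4 pp1:4 pp2:4
Op 5: read(P1, v1) -> 27. No state change.
Op 6: read(P2, v2) -> 43. No state change.
Op 7: write(P0, v0, 179). refcount(pp0)=4>1 -> COPY to pp3. 4 ppages; refcounts: pp0:3 pp1:4 pp2:4 pp3:1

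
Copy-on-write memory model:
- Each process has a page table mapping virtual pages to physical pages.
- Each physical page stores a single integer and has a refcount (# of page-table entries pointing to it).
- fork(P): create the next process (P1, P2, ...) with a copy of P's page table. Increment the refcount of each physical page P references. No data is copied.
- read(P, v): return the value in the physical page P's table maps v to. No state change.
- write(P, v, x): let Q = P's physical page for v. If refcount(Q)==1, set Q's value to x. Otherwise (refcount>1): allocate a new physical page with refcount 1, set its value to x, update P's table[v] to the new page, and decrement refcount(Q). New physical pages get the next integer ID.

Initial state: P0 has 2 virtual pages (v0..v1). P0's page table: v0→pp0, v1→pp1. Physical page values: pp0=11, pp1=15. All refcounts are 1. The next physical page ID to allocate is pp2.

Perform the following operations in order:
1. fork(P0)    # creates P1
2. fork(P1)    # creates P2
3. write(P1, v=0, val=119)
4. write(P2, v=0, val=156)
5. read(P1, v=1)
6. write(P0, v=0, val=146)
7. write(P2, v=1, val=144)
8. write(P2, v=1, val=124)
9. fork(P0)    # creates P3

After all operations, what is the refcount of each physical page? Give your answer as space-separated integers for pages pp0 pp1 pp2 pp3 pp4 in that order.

Op 1: fork(P0) -> P1. 2 ppages; refcounts: pp0:2 pp1:2
Op 2: fork(P1) -> P2. 2 ppages; refcounts: pp0:3 pp1:3
Op 3: write(P1, v0, 119). refcount(pp0)=3>1 -> COPY to pp2. 3 ppages; refcounts: pp0:2 pp1:3 pp2:1
Op 4: write(P2, v0, 156). refcount(pp0)=2>1 -> COPY to pp3. 4 ppages; refcounts: pp0:1 pp1:3 pp2:1 pp3:1
Op 5: read(P1, v1) -> 15. No state change.
Op 6: write(P0, v0, 146). refcount(pp0)=1 -> write in place. 4 ppages; refcounts: pp0:1 pp1:3 pp2:1 pp3:1
Op 7: write(P2, v1, 144). refcount(pp1)=3>1 -> COPY to pp4. 5 ppages; refcounts: pp0:1 pp1:2 pp2:1 pp3:1 pp4:1
Op 8: write(P2, v1, 124). refcount(pp4)=1 -> write in place. 5 ppages; refcounts: pp0:1 pp1:2 pp2:1 pp3:1 pp4:1
Op 9: fork(P0) -> P3. 5 ppages; refcounts: pp0:2 pp1:3 pp2:1 pp3:1 pp4:1

Answer: 2 3 1 1 1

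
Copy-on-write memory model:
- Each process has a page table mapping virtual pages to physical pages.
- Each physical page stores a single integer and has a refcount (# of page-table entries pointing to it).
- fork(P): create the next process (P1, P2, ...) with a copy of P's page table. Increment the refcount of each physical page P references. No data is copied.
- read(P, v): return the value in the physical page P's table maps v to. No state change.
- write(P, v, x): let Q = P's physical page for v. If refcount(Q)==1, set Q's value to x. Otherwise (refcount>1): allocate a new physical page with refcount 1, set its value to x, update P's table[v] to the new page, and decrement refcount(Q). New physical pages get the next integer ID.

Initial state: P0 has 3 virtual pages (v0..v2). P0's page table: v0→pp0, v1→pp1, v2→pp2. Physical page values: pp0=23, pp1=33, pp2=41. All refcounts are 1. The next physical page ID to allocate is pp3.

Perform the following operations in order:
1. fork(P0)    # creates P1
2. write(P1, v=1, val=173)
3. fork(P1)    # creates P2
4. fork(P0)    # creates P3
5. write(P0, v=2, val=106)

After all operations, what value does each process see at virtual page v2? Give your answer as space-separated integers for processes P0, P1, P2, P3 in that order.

Answer: 106 41 41 41

Derivation:
Op 1: fork(P0) -> P1. 3 ppages; refcounts: pp0:2 pp1:2 pp2:2
Op 2: write(P1, v1, 173). refcount(pp1)=2>1 -> COPY to pp3. 4 ppages; refcounts: pp0:2 pp1:1 pp2:2 pp3:1
Op 3: fork(P1) -> P2. 4 ppages; refcounts: pp0:3 pp1:1 pp2:3 pp3:2
Op 4: fork(P0) -> P3. 4 ppages; refcounts: pp0:4 pp1:2 pp2:4 pp3:2
Op 5: write(P0, v2, 106). refcount(pp2)=4>1 -> COPY to pp4. 5 ppages; refcounts: pp0:4 pp1:2 pp2:3 pp3:2 pp4:1
P0: v2 -> pp4 = 106
P1: v2 -> pp2 = 41
P2: v2 -> pp2 = 41
P3: v2 -> pp2 = 41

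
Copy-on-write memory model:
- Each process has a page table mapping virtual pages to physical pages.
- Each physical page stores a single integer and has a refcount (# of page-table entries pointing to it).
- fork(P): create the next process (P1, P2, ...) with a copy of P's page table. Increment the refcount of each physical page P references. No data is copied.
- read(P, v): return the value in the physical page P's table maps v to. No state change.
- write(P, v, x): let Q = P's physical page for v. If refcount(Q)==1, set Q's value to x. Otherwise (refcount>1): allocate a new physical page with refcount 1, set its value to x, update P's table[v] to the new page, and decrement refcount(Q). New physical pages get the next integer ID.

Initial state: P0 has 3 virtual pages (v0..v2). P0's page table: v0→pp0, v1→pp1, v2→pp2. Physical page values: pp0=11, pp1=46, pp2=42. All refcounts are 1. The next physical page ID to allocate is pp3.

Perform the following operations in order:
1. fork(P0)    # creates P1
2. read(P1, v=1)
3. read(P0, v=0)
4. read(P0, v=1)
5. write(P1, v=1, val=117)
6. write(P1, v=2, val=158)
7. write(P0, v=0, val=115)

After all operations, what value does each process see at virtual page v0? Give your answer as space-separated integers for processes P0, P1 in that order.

Answer: 115 11

Derivation:
Op 1: fork(P0) -> P1. 3 ppages; refcounts: pp0:2 pp1:2 pp2:2
Op 2: read(P1, v1) -> 46. No state change.
Op 3: read(P0, v0) -> 11. No state change.
Op 4: read(P0, v1) -> 46. No state change.
Op 5: write(P1, v1, 117). refcount(pp1)=2>1 -> COPY to pp3. 4 ppages; refcounts: pp0:2 pp1:1 pp2:2 pp3:1
Op 6: write(P1, v2, 158). refcount(pp2)=2>1 -> COPY to pp4. 5 ppages; refcounts: pp0:2 pp1:1 pp2:1 pp3:1 pp4:1
Op 7: write(P0, v0, 115). refcount(pp0)=2>1 -> COPY to pp5. 6 ppages; refcounts: pp0:1 pp1:1 pp2:1 pp3:1 pp4:1 pp5:1
P0: v0 -> pp5 = 115
P1: v0 -> pp0 = 11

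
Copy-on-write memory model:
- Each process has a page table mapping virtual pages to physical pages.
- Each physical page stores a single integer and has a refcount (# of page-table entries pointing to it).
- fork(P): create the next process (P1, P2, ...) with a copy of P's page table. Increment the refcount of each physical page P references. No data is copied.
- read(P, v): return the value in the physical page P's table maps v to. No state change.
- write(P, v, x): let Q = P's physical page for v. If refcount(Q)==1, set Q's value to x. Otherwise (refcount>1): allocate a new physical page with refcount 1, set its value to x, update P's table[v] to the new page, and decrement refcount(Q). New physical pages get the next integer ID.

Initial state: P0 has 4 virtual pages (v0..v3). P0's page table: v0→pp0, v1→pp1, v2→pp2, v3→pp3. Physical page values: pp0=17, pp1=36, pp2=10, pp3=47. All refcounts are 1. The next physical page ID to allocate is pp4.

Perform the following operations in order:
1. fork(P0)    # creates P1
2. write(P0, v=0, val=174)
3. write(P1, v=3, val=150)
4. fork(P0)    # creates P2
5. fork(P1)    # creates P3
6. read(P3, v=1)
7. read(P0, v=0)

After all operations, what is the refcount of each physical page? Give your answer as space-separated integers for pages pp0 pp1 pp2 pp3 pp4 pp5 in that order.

Answer: 2 4 4 2 2 2

Derivation:
Op 1: fork(P0) -> P1. 4 ppages; refcounts: pp0:2 pp1:2 pp2:2 pp3:2
Op 2: write(P0, v0, 174). refcount(pp0)=2>1 -> COPY to pp4. 5 ppages; refcounts: pp0:1 pp1:2 pp2:2 pp3:2 pp4:1
Op 3: write(P1, v3, 150). refcount(pp3)=2>1 -> COPY to pp5. 6 ppages; refcounts: pp0:1 pp1:2 pp2:2 pp3:1 pp4:1 pp5:1
Op 4: fork(P0) -> P2. 6 ppages; refcounts: pp0:1 pp1:3 pp2:3 pp3:2 pp4:2 pp5:1
Op 5: fork(P1) -> P3. 6 ppages; refcounts: pp0:2 pp1:4 pp2:4 pp3:2 pp4:2 pp5:2
Op 6: read(P3, v1) -> 36. No state change.
Op 7: read(P0, v0) -> 174. No state change.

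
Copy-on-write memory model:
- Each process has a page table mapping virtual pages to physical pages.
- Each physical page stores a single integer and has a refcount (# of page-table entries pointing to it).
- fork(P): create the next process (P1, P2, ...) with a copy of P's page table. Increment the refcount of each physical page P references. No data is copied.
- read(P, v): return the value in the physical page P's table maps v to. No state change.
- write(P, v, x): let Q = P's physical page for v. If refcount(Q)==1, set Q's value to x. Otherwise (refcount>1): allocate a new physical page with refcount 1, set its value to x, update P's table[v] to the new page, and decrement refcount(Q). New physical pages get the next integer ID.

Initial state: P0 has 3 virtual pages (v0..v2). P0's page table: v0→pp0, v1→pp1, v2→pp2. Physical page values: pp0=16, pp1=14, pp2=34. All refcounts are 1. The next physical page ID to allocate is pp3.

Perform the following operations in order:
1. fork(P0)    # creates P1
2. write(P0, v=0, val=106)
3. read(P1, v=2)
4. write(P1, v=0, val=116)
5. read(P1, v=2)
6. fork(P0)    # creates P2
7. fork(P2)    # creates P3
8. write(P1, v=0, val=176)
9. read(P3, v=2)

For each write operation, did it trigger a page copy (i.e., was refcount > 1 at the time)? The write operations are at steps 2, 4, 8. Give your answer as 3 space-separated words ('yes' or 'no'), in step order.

Op 1: fork(P0) -> P1. 3 ppages; refcounts: pp0:2 pp1:2 pp2:2
Op 2: write(P0, v0, 106). refcount(pp0)=2>1 -> COPY to pp3. 4 ppages; refcounts: pp0:1 pp1:2 pp2:2 pp3:1
Op 3: read(P1, v2) -> 34. No state change.
Op 4: write(P1, v0, 116). refcount(pp0)=1 -> write in place. 4 ppages; refcounts: pp0:1 pp1:2 pp2:2 pp3:1
Op 5: read(P1, v2) -> 34. No state change.
Op 6: fork(P0) -> P2. 4 ppages; refcounts: pp0:1 pp1:3 pp2:3 pp3:2
Op 7: fork(P2) -> P3. 4 ppages; refcounts: pp0:1 pp1:4 pp2:4 pp3:3
Op 8: write(P1, v0, 176). refcount(pp0)=1 -> write in place. 4 ppages; refcounts: pp0:1 pp1:4 pp2:4 pp3:3
Op 9: read(P3, v2) -> 34. No state change.

yes no no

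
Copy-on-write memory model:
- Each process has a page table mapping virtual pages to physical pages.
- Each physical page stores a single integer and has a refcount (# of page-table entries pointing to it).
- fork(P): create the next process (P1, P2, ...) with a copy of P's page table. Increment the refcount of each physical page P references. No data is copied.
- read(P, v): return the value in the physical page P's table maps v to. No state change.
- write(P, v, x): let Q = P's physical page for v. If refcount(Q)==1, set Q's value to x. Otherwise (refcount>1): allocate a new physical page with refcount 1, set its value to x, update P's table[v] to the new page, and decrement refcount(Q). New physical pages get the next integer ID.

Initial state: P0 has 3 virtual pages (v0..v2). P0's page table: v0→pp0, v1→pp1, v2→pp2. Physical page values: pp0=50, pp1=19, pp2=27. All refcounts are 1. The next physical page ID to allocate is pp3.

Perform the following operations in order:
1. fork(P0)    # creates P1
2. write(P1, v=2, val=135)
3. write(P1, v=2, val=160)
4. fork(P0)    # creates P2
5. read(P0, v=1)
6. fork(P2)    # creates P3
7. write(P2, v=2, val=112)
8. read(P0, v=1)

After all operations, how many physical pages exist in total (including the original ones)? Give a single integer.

Op 1: fork(P0) -> P1. 3 ppages; refcounts: pp0:2 pp1:2 pp2:2
Op 2: write(P1, v2, 135). refcount(pp2)=2>1 -> COPY to pp3. 4 ppages; refcounts: pp0:2 pp1:2 pp2:1 pp3:1
Op 3: write(P1, v2, 160). refcount(pp3)=1 -> write in place. 4 ppages; refcounts: pp0:2 pp1:2 pp2:1 pp3:1
Op 4: fork(P0) -> P2. 4 ppages; refcounts: pp0:3 pp1:3 pp2:2 pp3:1
Op 5: read(P0, v1) -> 19. No state change.
Op 6: fork(P2) -> P3. 4 ppages; refcounts: pp0:4 pp1:4 pp2:3 pp3:1
Op 7: write(P2, v2, 112). refcount(pp2)=3>1 -> COPY to pp4. 5 ppages; refcounts: pp0:4 pp1:4 pp2:2 pp3:1 pp4:1
Op 8: read(P0, v1) -> 19. No state change.

Answer: 5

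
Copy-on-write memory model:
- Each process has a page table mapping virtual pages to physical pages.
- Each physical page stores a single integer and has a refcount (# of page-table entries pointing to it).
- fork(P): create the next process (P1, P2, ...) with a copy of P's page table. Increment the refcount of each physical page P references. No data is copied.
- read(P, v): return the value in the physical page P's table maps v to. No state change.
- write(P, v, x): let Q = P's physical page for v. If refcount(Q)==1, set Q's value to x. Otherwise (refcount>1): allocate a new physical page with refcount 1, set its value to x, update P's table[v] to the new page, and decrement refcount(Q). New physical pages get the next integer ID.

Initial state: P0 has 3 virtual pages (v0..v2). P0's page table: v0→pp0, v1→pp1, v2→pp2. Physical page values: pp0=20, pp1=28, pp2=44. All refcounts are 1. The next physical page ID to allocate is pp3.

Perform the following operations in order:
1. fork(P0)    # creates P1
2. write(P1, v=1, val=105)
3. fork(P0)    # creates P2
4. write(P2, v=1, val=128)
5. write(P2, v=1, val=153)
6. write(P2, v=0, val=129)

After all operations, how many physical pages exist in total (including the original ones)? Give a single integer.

Op 1: fork(P0) -> P1. 3 ppages; refcounts: pp0:2 pp1:2 pp2:2
Op 2: write(P1, v1, 105). refcount(pp1)=2>1 -> COPY to pp3. 4 ppages; refcounts: pp0:2 pp1:1 pp2:2 pp3:1
Op 3: fork(P0) -> P2. 4 ppages; refcounts: pp0:3 pp1:2 pp2:3 pp3:1
Op 4: write(P2, v1, 128). refcount(pp1)=2>1 -> COPY to pp4. 5 ppages; refcounts: pp0:3 pp1:1 pp2:3 pp3:1 pp4:1
Op 5: write(P2, v1, 153). refcount(pp4)=1 -> write in place. 5 ppages; refcounts: pp0:3 pp1:1 pp2:3 pp3:1 pp4:1
Op 6: write(P2, v0, 129). refcount(pp0)=3>1 -> COPY to pp5. 6 ppages; refcounts: pp0:2 pp1:1 pp2:3 pp3:1 pp4:1 pp5:1

Answer: 6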